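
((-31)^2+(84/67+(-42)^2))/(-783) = -182659/52461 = -3.48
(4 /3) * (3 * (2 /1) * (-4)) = -32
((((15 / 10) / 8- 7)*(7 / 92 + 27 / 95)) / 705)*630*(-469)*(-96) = -215781741 / 2185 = -98755.95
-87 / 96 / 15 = -29 / 480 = -0.06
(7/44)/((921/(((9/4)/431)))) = 21/23287792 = 0.00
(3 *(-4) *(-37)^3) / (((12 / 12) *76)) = 151959 / 19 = 7997.84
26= 26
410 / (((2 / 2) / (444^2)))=80825760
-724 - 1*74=-798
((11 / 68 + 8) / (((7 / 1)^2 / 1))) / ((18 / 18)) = 0.17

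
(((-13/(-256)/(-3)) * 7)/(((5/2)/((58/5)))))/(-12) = 2639/57600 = 0.05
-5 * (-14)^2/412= -245/103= -2.38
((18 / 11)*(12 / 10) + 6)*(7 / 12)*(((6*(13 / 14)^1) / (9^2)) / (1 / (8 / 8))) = 0.32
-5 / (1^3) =-5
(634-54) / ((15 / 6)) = 232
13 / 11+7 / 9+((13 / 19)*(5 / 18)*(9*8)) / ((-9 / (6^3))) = -614074 / 1881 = -326.46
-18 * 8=-144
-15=-15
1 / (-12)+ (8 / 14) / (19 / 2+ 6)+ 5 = 12899 / 2604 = 4.95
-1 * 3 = -3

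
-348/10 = -174/5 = -34.80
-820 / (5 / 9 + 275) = -369 / 124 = -2.98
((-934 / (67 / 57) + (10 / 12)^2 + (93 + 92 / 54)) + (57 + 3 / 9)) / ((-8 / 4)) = 4644539 / 14472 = 320.93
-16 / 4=-4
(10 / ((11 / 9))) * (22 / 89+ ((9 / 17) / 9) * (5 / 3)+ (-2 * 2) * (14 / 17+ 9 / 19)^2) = -5336474070 / 102138091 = -52.25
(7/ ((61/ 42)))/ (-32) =-147/ 976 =-0.15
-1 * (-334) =334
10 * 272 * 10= 27200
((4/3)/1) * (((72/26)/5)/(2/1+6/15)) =4/13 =0.31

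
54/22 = 27/11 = 2.45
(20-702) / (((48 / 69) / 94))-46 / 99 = -36493663 / 396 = -92155.71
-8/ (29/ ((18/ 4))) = -36/ 29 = -1.24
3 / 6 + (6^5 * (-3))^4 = 592297667290202113 / 2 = 296148833645101056.50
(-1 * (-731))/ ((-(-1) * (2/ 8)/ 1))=2924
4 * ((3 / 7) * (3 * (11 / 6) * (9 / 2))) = 297 / 7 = 42.43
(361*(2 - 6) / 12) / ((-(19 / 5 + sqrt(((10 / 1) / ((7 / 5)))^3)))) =-11763185 / 9003531 + 15793750*sqrt(14) / 9003531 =5.26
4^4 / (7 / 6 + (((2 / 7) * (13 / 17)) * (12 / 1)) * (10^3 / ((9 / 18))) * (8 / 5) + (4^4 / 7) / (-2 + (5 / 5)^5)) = 182784 / 5965121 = 0.03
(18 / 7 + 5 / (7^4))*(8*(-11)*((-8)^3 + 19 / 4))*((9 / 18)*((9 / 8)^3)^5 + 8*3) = 37328860983431475283155 / 12068239626469376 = 3093148.81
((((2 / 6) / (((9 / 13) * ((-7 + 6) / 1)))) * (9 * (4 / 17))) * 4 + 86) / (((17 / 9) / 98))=1228332 / 289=4250.28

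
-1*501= -501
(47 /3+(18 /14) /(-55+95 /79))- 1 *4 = 1039117 /89250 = 11.64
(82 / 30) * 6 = 82 / 5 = 16.40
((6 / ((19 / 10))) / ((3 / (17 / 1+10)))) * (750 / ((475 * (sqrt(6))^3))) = 3.05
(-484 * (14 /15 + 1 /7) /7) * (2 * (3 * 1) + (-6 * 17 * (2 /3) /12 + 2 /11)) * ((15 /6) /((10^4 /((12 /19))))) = -21131 /3491250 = -0.01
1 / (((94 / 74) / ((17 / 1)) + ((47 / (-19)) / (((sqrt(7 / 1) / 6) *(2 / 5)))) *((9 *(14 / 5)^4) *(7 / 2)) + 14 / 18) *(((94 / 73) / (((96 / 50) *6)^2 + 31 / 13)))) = -0.00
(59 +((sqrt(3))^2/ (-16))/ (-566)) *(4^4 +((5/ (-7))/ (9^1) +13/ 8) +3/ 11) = 763709038915/ 50206464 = 15211.37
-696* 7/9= -1624/3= -541.33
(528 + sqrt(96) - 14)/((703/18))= 13.41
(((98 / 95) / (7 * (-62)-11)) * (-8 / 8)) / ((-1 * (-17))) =98 / 718675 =0.00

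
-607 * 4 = -2428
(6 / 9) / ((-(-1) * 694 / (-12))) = -0.01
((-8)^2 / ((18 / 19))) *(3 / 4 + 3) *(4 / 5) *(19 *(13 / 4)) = 37544 / 3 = 12514.67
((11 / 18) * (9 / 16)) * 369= 4059 / 32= 126.84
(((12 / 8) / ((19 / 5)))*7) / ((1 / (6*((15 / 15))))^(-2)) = 35 / 456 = 0.08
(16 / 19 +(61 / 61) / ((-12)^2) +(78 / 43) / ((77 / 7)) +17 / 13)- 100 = -1643307793 / 16823664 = -97.68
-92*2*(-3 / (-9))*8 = -1472 / 3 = -490.67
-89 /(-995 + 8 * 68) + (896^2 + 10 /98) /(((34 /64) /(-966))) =-78346168289633 /53669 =-1459803020.17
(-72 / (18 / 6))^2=576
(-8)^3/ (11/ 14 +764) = -7168/ 10707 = -0.67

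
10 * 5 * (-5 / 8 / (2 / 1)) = -125 / 8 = -15.62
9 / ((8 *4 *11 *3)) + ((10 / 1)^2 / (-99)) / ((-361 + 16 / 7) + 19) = 43303 / 3766752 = 0.01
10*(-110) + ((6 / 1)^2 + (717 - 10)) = -357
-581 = -581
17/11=1.55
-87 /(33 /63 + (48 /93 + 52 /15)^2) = -5.31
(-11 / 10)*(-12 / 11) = 6 / 5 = 1.20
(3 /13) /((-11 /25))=-75 /143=-0.52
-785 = -785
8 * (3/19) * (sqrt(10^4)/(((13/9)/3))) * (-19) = -64800/13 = -4984.62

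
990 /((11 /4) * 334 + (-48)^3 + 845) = -180 /19787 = -0.01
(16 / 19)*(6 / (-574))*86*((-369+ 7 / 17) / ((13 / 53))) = 105453888 / 92701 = 1137.57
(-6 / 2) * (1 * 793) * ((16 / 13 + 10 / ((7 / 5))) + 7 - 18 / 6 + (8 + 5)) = -422547 / 7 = -60363.86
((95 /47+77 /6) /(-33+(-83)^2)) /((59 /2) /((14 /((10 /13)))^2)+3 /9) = 34689109 /6762682984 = 0.01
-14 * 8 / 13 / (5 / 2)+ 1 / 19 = -4191 / 1235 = -3.39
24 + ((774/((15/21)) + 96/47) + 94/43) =11235028/10105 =1111.83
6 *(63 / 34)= 189 / 17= 11.12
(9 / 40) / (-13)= -9 / 520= -0.02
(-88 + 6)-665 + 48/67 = -50001/67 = -746.28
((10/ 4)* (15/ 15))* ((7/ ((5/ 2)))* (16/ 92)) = 28/ 23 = 1.22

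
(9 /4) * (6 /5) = 27 /10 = 2.70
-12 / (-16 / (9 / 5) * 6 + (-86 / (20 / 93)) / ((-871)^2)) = 273110760 / 1213837597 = 0.22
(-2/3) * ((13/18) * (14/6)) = -91/81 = -1.12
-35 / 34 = -1.03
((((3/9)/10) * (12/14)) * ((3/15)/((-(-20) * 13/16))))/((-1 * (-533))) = 0.00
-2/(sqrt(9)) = -2/3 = -0.67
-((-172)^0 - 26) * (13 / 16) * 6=121.88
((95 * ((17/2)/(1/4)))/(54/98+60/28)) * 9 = 237405/22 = 10791.14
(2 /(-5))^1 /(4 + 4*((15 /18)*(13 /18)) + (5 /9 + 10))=-0.02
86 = 86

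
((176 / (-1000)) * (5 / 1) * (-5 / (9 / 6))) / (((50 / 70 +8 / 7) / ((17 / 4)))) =1309 / 195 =6.71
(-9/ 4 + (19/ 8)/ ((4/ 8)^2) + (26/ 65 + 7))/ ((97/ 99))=29007/ 1940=14.95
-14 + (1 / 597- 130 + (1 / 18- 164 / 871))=-449677661 / 3119922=-144.13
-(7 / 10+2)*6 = -81 / 5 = -16.20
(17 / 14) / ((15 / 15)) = 17 / 14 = 1.21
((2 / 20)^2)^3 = 1 / 1000000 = 0.00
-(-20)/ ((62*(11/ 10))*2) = 50/ 341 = 0.15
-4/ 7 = -0.57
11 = 11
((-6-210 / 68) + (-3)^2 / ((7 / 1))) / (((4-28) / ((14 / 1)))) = 4.55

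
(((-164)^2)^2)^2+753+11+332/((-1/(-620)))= 523300059815880460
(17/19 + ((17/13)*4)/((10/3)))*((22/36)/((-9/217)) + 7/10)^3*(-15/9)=558809988212672/49224722625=11352.22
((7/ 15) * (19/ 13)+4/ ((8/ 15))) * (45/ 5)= 9573/ 130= 73.64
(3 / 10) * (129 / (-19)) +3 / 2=-51 / 95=-0.54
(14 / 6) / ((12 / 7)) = 49 / 36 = 1.36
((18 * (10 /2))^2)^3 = 531441000000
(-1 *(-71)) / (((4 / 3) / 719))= 153147 / 4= 38286.75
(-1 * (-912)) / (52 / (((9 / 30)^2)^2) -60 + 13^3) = 73872 / 693097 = 0.11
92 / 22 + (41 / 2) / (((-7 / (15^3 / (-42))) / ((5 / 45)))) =30.33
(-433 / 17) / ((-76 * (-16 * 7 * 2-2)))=-433 / 291992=-0.00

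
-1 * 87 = -87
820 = 820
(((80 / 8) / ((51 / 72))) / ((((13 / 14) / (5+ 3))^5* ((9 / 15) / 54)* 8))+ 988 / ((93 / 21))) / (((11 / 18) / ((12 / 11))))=318626706779783136 / 23676240731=13457656.15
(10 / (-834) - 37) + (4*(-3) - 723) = -321929 / 417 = -772.01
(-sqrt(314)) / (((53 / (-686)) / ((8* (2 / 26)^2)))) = 5488* sqrt(314) / 8957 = 10.86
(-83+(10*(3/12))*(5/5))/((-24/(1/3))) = 161/144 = 1.12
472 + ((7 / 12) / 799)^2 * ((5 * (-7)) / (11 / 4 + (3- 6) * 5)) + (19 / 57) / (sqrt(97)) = sqrt(97) / 291 + 10847709827 / 22982436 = 472.03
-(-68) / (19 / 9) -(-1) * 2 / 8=2467 / 76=32.46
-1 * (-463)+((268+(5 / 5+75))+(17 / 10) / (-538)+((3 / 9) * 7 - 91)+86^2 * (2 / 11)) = 2063.06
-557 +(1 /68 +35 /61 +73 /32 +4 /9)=-165361595 /298656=-553.69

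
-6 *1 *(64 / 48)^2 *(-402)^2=-1723776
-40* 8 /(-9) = 35.56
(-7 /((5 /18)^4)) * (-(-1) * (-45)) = 6613488 /125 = 52907.90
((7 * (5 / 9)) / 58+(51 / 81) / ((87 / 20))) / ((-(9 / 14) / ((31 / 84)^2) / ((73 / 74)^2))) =-0.04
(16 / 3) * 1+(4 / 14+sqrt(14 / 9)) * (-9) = 58 / 21 - 3 * sqrt(14) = -8.46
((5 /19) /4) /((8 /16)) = 5 /38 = 0.13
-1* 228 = -228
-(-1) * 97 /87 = 1.11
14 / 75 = 0.19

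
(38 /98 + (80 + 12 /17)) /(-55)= -6141 /4165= -1.47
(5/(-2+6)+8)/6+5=157/24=6.54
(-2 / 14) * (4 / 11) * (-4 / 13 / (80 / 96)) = 96 / 5005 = 0.02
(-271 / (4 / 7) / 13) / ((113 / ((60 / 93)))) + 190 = 8642925 / 45539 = 189.79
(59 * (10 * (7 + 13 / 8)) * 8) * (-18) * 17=-12457260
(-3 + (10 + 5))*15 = 180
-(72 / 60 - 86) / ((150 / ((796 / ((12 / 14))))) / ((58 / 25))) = 34256656 / 28125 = 1218.01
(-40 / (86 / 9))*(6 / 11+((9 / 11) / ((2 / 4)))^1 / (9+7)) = -2565 / 946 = -2.71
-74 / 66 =-37 / 33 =-1.12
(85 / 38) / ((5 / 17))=7.61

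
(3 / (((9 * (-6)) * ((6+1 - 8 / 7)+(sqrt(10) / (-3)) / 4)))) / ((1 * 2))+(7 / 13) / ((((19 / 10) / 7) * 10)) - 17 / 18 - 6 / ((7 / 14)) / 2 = -3625316495 / 537019002 - 49 * sqrt(10) / 724722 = -6.75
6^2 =36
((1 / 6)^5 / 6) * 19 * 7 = 133 / 46656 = 0.00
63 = 63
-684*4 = -2736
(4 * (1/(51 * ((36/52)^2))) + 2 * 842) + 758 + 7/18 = 20180369/8262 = 2442.55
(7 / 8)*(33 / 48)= 77 / 128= 0.60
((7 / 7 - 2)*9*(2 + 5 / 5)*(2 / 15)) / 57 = -0.06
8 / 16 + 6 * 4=24.50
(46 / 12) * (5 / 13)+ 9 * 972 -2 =682303 / 78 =8747.47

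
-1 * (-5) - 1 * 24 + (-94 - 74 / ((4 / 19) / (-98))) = 34334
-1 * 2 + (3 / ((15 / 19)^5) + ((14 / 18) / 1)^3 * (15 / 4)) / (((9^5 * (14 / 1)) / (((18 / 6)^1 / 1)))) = -1674004077437 / 837019575000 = -2.00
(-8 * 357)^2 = 8156736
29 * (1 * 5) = 145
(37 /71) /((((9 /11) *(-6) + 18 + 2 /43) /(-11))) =-192511 /441194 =-0.44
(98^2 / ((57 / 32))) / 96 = 9604 / 171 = 56.16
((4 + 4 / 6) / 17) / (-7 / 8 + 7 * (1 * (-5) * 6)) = -16 / 12291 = -0.00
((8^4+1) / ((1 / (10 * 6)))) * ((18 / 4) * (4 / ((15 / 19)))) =5604696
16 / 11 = 1.45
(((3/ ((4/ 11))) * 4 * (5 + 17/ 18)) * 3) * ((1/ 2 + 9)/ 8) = 22363/ 32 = 698.84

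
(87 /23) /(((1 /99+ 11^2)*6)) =2871 /551080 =0.01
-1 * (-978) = 978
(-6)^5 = -7776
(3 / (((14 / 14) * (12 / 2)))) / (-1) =-1 / 2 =-0.50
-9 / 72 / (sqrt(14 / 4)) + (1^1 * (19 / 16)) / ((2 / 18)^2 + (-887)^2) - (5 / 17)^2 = -25490871229 / 294679612960 - sqrt(14) / 56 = -0.15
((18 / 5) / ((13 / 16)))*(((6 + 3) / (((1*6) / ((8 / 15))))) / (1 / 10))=35.45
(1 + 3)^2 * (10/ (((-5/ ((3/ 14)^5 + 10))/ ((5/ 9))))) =-26892415/ 151263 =-177.79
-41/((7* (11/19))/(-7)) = 779/11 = 70.82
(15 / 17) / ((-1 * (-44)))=15 / 748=0.02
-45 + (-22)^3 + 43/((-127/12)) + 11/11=-1358400/127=-10696.06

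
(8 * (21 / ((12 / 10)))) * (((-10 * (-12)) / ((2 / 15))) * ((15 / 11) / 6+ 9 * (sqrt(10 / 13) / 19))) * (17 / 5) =1071000 / 11+ 3855600 * sqrt(130) / 247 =275341.79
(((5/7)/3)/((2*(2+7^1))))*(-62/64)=-155/12096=-0.01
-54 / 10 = -5.40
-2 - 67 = -69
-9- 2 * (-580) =1151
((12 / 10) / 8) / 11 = 3 / 220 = 0.01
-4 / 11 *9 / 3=-12 / 11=-1.09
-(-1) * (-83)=-83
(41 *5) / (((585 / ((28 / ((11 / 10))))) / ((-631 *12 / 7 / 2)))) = -2069680 / 429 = -4824.43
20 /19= 1.05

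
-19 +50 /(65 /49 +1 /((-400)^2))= 194399069 /10400049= 18.69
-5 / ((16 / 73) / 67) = -24455 / 16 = -1528.44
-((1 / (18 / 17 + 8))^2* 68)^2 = -24137569 / 35153041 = -0.69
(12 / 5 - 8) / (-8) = 7 / 10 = 0.70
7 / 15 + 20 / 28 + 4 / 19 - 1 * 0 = 2776 / 1995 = 1.39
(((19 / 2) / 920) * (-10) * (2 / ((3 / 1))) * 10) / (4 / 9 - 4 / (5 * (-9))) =-475 / 368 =-1.29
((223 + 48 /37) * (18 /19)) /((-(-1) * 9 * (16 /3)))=24897 /5624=4.43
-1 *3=-3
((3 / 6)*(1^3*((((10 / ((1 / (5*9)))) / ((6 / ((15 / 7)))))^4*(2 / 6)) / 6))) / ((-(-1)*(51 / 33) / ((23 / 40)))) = 9005712890625 / 1306144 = 6894885.17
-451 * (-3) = 1353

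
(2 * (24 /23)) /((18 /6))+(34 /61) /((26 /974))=393522 /18239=21.58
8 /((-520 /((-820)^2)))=-134480 /13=-10344.62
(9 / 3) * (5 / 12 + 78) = 941 / 4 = 235.25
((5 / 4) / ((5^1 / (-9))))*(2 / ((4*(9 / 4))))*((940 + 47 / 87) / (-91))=81827 / 15834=5.17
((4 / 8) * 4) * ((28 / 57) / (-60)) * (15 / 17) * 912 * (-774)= 173376 / 17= 10198.59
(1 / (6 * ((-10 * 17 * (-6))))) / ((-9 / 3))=-1 / 18360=-0.00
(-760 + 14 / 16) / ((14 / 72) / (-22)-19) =601227 / 15055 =39.94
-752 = -752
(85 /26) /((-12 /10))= -425 /156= -2.72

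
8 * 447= 3576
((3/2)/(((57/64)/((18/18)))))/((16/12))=24/19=1.26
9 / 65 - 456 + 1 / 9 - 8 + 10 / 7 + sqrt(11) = -1893208 / 4095 + sqrt(11) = -459.01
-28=-28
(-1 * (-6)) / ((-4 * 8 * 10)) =-3 / 160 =-0.02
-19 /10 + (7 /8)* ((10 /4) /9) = -1193 /720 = -1.66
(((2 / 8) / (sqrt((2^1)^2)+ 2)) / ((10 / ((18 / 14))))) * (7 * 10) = 9 / 16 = 0.56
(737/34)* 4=1474/17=86.71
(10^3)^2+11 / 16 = 16000011 / 16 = 1000000.69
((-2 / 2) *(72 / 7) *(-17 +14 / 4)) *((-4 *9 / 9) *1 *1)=-3888 / 7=-555.43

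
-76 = -76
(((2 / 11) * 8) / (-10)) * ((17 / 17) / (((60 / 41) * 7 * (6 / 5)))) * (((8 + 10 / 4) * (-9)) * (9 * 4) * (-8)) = -17712 / 55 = -322.04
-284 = -284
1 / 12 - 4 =-47 / 12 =-3.92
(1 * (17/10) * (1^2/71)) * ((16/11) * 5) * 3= 408/781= 0.52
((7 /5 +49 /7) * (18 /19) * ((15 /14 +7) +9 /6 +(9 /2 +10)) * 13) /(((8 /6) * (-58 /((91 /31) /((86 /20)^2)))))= -5.11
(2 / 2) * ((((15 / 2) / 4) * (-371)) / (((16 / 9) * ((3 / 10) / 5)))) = -417375 / 64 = -6521.48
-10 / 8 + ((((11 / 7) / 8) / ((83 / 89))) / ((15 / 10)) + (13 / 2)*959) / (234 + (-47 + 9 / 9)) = 41822521 / 1310736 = 31.91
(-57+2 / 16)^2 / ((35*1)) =5915 / 64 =92.42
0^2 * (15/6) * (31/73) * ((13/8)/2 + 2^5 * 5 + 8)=0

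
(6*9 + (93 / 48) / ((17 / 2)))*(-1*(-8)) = 7375 / 17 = 433.82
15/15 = 1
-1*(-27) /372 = 9 /124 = 0.07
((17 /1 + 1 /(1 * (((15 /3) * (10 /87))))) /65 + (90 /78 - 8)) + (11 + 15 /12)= 36999 /6500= 5.69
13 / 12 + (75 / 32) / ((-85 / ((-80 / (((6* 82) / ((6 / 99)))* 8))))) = 797393 / 736032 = 1.08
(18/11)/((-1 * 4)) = -9/22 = -0.41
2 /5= 0.40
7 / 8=0.88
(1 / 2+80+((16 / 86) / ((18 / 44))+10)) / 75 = 70399 / 58050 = 1.21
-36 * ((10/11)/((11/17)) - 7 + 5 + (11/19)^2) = 408636/43681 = 9.36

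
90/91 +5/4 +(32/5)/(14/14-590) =2388527/1071980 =2.23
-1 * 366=-366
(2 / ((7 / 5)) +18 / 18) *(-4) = -68 / 7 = -9.71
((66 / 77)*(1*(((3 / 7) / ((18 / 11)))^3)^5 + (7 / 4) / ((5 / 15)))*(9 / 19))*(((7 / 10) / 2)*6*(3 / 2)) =11719218714639591979021283 / 1745366690172718262845440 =6.71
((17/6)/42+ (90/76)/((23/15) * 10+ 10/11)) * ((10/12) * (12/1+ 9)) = 900595/366624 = 2.46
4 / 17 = 0.24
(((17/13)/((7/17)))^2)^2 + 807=62315750968/68574961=908.72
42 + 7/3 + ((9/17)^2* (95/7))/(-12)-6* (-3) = 62.02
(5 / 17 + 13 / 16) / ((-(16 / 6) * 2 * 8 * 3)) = -301 / 34816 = -0.01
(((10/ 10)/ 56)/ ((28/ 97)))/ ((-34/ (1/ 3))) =-97/ 159936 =-0.00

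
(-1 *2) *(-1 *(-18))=-36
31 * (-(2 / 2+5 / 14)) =-589 / 14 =-42.07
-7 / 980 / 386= -1 / 54040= -0.00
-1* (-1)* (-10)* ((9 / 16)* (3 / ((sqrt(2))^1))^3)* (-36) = 10935* sqrt(2) / 8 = 1933.05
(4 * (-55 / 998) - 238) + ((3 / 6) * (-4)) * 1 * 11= -129850 / 499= -260.22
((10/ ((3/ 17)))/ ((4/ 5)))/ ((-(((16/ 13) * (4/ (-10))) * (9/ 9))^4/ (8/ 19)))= -507.72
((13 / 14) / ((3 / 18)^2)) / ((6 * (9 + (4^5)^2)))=39 / 7340095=0.00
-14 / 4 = -7 / 2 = -3.50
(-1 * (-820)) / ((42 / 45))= 6150 / 7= 878.57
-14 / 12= -7 / 6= -1.17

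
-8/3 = -2.67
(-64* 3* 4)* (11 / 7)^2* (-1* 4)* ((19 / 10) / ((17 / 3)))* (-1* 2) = -21187584 / 4165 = -5087.05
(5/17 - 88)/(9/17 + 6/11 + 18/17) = -781/19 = -41.11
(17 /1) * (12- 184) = -2924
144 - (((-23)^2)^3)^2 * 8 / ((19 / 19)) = -175316995456162424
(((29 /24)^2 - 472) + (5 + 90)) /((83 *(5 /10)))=-216311 /23904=-9.05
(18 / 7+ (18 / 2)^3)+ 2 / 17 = 731.69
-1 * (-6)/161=0.04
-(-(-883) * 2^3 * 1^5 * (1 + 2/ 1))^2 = -449100864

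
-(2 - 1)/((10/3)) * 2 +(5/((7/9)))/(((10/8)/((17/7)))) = 2913/245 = 11.89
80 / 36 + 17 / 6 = 91 / 18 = 5.06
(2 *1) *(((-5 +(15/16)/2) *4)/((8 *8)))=-145/256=-0.57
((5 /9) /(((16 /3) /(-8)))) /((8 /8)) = -0.83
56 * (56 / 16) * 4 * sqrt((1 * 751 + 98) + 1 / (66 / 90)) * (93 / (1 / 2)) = 145824 * sqrt(102894) / 11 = 4252372.95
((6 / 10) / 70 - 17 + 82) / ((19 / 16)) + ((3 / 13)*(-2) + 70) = 5372112 / 43225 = 124.28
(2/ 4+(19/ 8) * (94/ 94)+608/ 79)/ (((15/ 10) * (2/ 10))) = 11135/ 316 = 35.24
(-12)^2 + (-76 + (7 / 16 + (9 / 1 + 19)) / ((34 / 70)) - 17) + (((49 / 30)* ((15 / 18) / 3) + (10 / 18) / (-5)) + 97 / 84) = 5708609 / 51408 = 111.05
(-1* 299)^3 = -26730899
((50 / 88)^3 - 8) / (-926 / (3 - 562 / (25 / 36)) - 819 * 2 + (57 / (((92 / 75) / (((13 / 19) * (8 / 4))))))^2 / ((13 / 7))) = -7099961850891 / 490775722588624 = -0.01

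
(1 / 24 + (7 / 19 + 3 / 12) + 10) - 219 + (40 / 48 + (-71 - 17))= -44917 / 152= -295.51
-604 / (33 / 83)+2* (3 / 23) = -1152838 / 759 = -1518.89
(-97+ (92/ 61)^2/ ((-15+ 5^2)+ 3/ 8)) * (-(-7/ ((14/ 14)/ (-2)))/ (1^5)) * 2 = 836921652/ 308843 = 2709.86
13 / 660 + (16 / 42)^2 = 0.16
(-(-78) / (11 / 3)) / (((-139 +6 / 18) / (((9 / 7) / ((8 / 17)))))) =-4131 / 9856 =-0.42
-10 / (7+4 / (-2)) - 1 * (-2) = 0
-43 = -43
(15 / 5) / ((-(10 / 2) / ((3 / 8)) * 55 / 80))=-18 / 55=-0.33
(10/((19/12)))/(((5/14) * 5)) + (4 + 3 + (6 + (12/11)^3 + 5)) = 2887386/126445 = 22.84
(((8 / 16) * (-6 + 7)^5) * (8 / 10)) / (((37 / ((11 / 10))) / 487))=5.79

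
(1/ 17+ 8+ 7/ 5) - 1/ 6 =9.29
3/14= 0.21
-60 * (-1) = 60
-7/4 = -1.75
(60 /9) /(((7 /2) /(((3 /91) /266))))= 20 /84721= 0.00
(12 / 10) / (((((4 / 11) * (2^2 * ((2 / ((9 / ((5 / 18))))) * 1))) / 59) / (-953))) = -150294771 / 200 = -751473.86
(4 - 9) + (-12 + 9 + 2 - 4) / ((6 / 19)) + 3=-107 / 6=-17.83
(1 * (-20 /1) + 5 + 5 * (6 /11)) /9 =-15 /11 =-1.36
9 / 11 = 0.82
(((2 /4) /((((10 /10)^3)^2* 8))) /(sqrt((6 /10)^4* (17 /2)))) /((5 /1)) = 5* sqrt(34) /2448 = 0.01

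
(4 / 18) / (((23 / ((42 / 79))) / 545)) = 15260 / 5451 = 2.80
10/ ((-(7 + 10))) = -0.59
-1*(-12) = 12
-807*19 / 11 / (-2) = 15333 / 22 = 696.95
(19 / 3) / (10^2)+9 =2719 / 300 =9.06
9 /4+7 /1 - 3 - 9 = -11 /4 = -2.75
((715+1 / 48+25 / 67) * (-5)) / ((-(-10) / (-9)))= 6902121 / 2144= 3219.27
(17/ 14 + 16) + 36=745/ 14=53.21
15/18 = 0.83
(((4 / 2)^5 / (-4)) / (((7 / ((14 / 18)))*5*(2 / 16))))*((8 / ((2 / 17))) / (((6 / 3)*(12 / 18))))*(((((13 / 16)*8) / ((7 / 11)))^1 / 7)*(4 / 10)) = -155584 / 3675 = -42.34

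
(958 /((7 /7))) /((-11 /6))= -5748 /11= -522.55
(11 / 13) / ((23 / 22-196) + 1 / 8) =-968 / 222885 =-0.00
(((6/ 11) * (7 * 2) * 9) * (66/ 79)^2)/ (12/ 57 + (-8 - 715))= -0.07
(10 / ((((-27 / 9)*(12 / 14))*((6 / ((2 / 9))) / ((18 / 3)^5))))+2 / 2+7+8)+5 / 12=-13243 / 12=-1103.58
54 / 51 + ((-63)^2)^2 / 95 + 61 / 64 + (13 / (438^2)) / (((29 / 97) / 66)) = 7946234450595109 / 47920073280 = 165822.67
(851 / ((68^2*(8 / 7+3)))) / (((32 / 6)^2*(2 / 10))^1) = 268065 / 34328576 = 0.01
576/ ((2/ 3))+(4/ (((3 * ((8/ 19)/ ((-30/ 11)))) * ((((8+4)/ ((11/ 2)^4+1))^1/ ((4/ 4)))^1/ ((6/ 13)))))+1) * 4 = -399423/ 1144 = -349.15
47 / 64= 0.73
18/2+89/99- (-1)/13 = 12839/1287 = 9.98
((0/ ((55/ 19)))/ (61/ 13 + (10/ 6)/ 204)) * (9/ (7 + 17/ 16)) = 0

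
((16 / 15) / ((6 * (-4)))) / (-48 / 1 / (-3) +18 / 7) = -7 / 2925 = -0.00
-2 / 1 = -2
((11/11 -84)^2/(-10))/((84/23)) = -158447/840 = -188.63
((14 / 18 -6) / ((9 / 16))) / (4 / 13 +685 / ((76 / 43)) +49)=-742976 / 34962111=-0.02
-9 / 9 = -1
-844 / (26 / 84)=-35448 / 13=-2726.77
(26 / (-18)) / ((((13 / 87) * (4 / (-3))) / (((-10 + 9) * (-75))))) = 543.75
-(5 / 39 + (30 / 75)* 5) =-83 / 39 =-2.13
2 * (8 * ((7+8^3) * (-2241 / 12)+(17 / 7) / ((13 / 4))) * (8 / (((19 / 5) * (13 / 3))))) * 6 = -101605798080 / 22477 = -4520434.14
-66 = -66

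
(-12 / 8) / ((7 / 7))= -3 / 2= -1.50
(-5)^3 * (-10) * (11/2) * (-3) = -20625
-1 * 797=-797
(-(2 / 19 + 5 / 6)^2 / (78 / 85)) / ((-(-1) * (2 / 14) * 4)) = -6812155 / 4054752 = -1.68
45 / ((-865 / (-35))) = 315 / 173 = 1.82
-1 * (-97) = 97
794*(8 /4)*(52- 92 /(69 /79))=-254080 /3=-84693.33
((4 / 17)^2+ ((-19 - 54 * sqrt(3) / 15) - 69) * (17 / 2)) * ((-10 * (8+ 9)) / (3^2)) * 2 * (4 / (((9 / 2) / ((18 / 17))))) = 1088 * sqrt(3)+ 23056640 / 867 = 28478.06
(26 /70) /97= 13 /3395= 0.00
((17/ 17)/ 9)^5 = 1/ 59049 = 0.00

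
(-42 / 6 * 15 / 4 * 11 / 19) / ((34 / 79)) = -91245 / 2584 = -35.31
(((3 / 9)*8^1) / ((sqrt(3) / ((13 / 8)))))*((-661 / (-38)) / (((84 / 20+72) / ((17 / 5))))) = 146081*sqrt(3) / 130302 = 1.94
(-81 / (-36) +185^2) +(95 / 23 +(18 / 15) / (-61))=960531983 / 28060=34231.36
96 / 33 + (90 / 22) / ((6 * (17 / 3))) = 103 / 34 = 3.03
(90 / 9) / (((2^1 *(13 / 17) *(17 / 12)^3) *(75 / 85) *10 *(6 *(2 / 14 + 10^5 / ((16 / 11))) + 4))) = 1008 / 1595362535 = 0.00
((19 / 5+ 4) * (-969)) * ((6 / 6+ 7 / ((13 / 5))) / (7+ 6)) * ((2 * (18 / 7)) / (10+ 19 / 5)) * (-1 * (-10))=-16744320 / 2093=-8000.15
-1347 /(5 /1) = -1347 /5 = -269.40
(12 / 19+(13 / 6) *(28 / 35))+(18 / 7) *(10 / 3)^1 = 21818 / 1995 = 10.94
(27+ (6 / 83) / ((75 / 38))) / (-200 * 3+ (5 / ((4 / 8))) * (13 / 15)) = -168303 / 3681050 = -0.05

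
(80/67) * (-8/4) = -160/67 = -2.39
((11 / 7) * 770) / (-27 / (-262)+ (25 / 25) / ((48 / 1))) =7608480 / 779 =9766.98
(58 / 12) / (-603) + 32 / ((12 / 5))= 48211 / 3618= 13.33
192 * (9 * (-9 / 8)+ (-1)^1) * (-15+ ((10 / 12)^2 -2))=104486 / 3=34828.67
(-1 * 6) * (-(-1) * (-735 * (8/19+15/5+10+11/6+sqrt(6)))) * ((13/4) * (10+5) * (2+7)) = 34255007.81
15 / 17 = 0.88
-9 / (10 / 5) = -9 / 2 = -4.50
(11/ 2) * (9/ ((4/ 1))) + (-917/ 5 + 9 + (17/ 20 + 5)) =-6247/ 40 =-156.18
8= 8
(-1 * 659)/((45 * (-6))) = 659/270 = 2.44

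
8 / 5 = 1.60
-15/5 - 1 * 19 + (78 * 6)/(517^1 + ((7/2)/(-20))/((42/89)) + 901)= -7372762/340231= -21.67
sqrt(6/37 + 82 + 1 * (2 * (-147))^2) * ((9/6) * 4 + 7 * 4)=68 * sqrt(29610841)/37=10000.75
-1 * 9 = -9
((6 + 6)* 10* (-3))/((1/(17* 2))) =-12240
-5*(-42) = 210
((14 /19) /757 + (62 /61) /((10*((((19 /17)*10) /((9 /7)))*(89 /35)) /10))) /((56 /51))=186989307 /4372777192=0.04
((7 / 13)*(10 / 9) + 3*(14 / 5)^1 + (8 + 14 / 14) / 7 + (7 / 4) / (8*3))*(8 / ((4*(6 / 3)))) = 1357171 / 131040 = 10.36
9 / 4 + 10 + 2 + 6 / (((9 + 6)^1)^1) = 293 / 20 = 14.65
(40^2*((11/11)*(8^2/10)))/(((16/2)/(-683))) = -874240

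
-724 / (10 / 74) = -26788 / 5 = -5357.60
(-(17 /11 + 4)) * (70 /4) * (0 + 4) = -4270 /11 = -388.18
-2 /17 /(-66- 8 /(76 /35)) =19 /11254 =0.00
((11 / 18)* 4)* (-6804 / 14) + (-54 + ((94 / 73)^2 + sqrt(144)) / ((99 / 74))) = -649857166 / 527571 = -1231.79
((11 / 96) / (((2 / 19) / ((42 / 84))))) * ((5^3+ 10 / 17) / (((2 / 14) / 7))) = 21864535 / 6528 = 3349.35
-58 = -58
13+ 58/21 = 331/21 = 15.76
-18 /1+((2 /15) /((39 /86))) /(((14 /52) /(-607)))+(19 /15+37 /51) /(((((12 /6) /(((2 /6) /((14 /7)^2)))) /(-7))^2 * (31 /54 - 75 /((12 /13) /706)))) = -90352286108401 /132698784960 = -680.88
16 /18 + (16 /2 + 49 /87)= 2467 /261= 9.45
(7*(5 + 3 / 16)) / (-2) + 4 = -453 / 32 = -14.16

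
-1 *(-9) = 9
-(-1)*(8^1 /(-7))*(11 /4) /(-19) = 22 /133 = 0.17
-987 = -987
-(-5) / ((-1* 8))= -0.62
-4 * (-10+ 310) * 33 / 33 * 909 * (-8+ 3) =5454000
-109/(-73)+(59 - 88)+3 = -1789/73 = -24.51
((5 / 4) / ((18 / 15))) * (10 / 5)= 25 / 12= 2.08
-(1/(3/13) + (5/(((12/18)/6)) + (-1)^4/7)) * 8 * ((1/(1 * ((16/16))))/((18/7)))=-4156/27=-153.93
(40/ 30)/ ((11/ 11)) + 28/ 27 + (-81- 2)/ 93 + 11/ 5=15392/ 4185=3.68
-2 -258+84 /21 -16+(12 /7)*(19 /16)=-7559 /28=-269.96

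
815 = 815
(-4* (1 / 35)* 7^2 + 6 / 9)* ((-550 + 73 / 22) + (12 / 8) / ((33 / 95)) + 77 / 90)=19835441 / 7425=2671.44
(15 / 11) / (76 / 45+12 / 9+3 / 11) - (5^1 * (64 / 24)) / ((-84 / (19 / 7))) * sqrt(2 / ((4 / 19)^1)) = 675 / 1631+95 * sqrt(38) / 441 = 1.74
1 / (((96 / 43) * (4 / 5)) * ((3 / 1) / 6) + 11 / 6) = 1290 / 3517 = 0.37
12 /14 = 6 /7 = 0.86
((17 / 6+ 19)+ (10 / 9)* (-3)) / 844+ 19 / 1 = 32109 / 1688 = 19.02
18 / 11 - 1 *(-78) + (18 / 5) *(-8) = 2796 / 55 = 50.84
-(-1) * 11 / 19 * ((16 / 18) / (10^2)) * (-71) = -0.37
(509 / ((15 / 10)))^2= 1036324 / 9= 115147.11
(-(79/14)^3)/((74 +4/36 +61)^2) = -39936159/4057432064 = -0.01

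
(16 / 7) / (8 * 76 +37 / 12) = 192 / 51331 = 0.00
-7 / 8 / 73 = -7 / 584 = -0.01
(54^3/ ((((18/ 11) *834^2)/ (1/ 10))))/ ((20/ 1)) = 2673/ 3864200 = 0.00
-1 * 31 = -31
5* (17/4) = 85/4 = 21.25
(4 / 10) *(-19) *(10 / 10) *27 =-1026 / 5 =-205.20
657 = 657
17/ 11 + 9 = 116/ 11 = 10.55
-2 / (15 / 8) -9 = -151 / 15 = -10.07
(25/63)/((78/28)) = 0.14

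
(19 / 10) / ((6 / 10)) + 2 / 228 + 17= 1150 / 57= 20.18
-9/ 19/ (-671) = 0.00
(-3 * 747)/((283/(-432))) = 968112/283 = 3420.89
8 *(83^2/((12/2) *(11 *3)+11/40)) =2204480/7931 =277.96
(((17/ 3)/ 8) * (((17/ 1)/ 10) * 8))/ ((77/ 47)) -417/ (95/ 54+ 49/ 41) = -2043833377/ 15109710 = -135.27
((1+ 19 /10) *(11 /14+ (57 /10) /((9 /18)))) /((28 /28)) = 35.34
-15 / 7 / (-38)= 15 / 266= 0.06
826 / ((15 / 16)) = 13216 / 15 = 881.07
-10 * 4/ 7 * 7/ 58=-20/ 29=-0.69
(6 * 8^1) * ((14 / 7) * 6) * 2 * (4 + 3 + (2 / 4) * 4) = 10368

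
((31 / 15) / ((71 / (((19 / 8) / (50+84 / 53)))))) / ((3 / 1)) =31217 / 69881040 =0.00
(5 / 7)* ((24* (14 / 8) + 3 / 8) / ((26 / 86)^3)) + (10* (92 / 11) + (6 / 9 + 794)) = 8013183533 / 4060056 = 1973.66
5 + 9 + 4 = 18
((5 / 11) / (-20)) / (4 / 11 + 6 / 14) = -7 / 244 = -0.03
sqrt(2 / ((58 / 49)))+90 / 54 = 7 * sqrt(29) / 29+5 / 3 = 2.97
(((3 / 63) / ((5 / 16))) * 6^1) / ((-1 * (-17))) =32 / 595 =0.05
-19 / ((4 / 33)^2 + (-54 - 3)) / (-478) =-20691 / 29663246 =-0.00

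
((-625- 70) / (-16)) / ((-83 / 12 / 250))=-1570.03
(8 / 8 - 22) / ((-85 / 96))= 2016 / 85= 23.72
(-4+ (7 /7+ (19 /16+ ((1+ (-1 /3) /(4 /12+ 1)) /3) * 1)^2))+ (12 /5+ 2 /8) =2197 /1280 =1.72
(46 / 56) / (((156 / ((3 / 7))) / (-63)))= -0.14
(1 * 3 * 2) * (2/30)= 2/5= 0.40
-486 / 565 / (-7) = 0.12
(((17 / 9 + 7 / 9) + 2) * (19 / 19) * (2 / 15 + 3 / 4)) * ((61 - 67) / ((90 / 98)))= -18179 / 675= -26.93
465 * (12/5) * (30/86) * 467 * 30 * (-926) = -217172372400/43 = -5050520288.37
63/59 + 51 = 3072/59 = 52.07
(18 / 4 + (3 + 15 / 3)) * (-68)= -850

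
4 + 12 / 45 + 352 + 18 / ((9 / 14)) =5764 / 15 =384.27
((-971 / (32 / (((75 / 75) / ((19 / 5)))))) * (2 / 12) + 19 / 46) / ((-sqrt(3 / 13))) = 77009 * sqrt(39) / 251712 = 1.91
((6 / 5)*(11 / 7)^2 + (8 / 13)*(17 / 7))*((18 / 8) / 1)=63891 / 6370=10.03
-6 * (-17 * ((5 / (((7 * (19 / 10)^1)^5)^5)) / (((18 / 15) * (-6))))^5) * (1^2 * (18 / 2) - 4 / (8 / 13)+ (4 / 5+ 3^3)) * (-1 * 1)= 327491760253906250000000000000000000000000000000000000000000000000000000000000000000000000000000000000000000000000000000000000000000 / 198804018470781067993050206683323712632260689281752169035629687788688632787751055637526665631338564112758959640977576856571370786070468533016962941081125910135205459953176495507671984820091508215731065666642240548045401716821652726693884067118428853935094544134283302773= 0.00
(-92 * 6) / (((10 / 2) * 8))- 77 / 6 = -799 / 30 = -26.63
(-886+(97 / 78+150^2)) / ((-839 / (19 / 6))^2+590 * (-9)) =608642029 / 1827091188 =0.33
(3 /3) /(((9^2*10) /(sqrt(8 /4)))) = sqrt(2) /810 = 0.00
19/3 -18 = -35/3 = -11.67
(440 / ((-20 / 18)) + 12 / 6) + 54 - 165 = -505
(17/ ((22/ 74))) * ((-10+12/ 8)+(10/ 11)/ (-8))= -238391/ 484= -492.54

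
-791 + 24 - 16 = -783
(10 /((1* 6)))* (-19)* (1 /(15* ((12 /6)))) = -19 /18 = -1.06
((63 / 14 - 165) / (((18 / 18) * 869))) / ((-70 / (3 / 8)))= 963 / 973280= 0.00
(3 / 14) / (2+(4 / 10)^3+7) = 375 / 15862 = 0.02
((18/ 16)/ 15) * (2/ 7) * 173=519/ 140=3.71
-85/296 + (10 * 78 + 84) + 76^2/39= 11680397/11544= 1011.82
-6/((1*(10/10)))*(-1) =6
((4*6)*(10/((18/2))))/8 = 10/3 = 3.33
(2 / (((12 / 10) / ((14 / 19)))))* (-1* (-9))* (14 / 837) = 980 / 5301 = 0.18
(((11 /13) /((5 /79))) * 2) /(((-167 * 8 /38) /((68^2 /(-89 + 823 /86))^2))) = -118681561000448 /46047463605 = -2577.37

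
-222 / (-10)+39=306 / 5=61.20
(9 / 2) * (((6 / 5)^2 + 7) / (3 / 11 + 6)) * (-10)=-6963 / 115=-60.55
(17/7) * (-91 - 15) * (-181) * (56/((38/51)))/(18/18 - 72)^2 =66537048/95779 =694.69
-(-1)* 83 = 83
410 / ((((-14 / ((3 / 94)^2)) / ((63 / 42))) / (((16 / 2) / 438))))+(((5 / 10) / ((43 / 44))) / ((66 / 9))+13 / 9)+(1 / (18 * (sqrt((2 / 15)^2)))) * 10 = 2481307594 / 436845213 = 5.68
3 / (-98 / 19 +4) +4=1.41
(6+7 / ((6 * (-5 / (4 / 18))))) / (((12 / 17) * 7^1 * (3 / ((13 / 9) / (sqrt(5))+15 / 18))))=177463 * sqrt(5) / 1530900+13651 / 40824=0.59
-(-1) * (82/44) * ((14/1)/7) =41/11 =3.73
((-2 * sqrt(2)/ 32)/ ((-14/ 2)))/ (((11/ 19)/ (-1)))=-0.02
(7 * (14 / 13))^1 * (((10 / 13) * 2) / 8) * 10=2450 / 169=14.50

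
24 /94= 12 /47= 0.26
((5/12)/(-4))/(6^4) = -0.00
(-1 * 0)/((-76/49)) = 0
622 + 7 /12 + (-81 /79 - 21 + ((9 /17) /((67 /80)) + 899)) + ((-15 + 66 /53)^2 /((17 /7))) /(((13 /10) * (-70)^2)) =1500.20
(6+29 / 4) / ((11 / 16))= 212 / 11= 19.27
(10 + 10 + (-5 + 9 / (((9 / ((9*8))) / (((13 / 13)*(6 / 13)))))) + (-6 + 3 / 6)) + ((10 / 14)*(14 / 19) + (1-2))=20875 / 494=42.26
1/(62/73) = 73/62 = 1.18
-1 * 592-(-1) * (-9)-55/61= -36716/61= -601.90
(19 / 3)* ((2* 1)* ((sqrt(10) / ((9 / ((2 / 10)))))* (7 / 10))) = 133* sqrt(10) / 675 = 0.62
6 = 6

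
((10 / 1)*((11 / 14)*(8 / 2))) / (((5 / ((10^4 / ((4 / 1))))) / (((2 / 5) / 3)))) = 44000 / 21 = 2095.24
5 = 5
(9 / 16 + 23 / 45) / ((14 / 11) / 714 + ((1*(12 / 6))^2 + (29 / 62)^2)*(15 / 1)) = 138913511 / 8188193940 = 0.02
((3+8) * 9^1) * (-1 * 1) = -99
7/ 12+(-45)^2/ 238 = 12983/ 1428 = 9.09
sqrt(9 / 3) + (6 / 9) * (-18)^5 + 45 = -1259667 + sqrt(3) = -1259665.27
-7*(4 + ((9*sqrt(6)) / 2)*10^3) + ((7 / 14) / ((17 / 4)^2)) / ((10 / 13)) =-31500*sqrt(6) - 40408 / 1445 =-77186.89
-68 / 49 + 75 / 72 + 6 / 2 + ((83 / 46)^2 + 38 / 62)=125787601 / 19285224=6.52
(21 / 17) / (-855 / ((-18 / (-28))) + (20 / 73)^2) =-37303 / 40160630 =-0.00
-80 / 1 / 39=-80 / 39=-2.05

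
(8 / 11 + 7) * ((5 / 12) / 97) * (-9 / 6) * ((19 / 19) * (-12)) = 1275 / 2134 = 0.60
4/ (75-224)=-4/ 149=-0.03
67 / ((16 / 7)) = 469 / 16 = 29.31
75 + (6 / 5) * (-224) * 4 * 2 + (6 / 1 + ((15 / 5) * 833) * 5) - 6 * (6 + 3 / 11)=571338 / 55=10387.96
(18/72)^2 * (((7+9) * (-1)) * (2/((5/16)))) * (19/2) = -304/5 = -60.80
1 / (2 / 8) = 4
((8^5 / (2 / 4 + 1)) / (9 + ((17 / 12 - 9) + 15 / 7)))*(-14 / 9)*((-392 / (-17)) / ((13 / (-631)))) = 6354500583424 / 594711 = 10685022.78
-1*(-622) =622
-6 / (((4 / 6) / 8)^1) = -72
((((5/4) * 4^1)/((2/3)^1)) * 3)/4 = 45/8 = 5.62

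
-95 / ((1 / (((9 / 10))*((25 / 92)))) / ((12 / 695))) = -2565 / 6394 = -0.40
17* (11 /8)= 187 /8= 23.38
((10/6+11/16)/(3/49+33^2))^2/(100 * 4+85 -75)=0.00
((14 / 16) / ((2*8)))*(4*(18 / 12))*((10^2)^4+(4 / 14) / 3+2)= 525000011 / 16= 32812500.69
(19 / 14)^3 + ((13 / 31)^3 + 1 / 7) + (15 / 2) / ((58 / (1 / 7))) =6483042931 / 2370648616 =2.73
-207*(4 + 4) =-1656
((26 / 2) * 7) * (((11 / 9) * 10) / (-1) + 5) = -5915 / 9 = -657.22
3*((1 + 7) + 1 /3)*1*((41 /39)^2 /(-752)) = -42025 /1143792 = -0.04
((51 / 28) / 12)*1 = 17 / 112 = 0.15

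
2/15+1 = 17/15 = 1.13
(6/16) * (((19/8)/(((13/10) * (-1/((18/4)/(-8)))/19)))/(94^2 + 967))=0.00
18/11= 1.64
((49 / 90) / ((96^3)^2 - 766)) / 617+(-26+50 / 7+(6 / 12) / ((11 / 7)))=-62048485877526335977 / 3346923581484783300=-18.54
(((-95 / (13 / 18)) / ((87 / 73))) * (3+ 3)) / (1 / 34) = -8488440 / 377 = -22515.76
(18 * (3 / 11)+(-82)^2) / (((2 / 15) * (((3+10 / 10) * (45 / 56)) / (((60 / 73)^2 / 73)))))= 621751200 / 4279187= 145.30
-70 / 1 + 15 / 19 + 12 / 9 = -3869 / 57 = -67.88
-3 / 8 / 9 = -1 / 24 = -0.04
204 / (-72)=-17 / 6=-2.83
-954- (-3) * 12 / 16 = -3807 / 4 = -951.75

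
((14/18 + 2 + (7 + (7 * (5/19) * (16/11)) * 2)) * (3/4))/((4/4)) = 7118/627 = 11.35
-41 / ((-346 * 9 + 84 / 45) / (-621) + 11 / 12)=-1527660 / 220883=-6.92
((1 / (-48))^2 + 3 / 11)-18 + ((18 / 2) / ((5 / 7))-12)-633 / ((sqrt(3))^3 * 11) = -2170313 / 126720-211 * sqrt(3) / 33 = -28.20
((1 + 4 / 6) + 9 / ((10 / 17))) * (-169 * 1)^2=14537549 / 30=484584.97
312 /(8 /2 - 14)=-156 /5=-31.20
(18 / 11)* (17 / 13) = 306 / 143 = 2.14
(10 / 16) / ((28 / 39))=195 / 224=0.87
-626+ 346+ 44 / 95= -26556 / 95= -279.54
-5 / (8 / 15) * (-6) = 225 / 4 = 56.25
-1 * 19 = -19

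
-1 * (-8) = 8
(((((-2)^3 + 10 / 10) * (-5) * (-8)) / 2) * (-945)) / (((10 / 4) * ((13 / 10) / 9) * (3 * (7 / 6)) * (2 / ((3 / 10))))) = 204120 / 13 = 15701.54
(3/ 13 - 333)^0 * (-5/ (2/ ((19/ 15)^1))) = -19/ 6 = -3.17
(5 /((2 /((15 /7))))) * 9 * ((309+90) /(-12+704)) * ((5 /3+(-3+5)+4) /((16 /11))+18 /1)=14325525 /22144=646.93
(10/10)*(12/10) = 6/5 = 1.20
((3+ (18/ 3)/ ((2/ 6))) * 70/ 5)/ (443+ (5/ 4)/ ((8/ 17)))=9408/ 14261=0.66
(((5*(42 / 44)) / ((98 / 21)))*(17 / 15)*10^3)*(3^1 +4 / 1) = 89250 / 11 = 8113.64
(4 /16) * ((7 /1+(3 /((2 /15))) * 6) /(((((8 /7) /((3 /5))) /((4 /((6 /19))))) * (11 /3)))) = 28329 /440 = 64.38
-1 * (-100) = 100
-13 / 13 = -1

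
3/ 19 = 0.16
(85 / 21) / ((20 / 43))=731 / 84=8.70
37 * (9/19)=333/19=17.53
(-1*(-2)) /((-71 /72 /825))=-118800 /71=-1673.24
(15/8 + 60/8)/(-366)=-0.03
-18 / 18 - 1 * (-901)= 900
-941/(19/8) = -7528/19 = -396.21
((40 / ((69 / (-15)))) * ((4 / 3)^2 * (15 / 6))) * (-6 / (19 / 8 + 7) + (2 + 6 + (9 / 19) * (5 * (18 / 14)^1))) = -402.13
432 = 432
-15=-15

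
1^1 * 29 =29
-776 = -776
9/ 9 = 1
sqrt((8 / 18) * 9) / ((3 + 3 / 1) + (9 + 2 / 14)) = 7 / 53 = 0.13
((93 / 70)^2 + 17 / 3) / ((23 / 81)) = 2949669 / 112700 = 26.17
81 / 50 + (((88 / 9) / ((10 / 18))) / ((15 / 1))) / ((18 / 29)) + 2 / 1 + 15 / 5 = 11489 / 1350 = 8.51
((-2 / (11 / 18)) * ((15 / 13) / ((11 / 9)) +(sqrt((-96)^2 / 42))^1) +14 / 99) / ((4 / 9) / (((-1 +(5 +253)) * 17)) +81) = -22648896 * sqrt(42) / 245245385 - 182353322 / 5010012865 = -0.63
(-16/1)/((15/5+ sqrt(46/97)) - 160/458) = -215732656/33327267+ 839056 *sqrt(4462)/33327267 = -4.79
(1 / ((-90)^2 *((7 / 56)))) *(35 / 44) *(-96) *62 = -6944 / 1485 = -4.68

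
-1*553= -553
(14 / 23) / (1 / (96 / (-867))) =-448 / 6647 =-0.07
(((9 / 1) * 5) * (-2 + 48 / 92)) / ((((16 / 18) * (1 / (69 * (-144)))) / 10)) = 7435800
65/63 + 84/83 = 10687/5229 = 2.04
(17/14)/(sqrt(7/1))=17 * sqrt(7)/98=0.46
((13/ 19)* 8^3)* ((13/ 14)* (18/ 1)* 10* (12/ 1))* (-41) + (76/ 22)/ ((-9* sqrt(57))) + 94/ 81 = -310348234538/ 10773 - 2* sqrt(57)/ 297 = -28807967.61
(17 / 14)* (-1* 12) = -102 / 7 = -14.57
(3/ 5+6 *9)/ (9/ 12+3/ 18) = 3276/ 55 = 59.56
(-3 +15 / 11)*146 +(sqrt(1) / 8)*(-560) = -3398 / 11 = -308.91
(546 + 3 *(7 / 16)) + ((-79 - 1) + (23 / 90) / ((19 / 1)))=6393019 / 13680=467.33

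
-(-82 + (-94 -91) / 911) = 74887 / 911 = 82.20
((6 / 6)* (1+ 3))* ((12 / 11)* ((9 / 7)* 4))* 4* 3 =20736 / 77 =269.30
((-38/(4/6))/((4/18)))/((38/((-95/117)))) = 285/52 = 5.48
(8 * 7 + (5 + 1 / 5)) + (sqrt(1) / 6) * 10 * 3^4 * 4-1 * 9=2961 / 5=592.20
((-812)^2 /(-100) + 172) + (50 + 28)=-158586 /25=-6343.44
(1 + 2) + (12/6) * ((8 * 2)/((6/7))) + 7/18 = 40.72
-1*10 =-10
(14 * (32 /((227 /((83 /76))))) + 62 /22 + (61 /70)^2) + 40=10631562503 /232470700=45.73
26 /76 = 13 /38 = 0.34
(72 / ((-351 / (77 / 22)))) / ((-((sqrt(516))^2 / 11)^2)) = 847 / 2595996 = 0.00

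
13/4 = 3.25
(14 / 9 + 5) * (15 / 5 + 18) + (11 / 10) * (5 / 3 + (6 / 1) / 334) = 116499 / 835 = 139.52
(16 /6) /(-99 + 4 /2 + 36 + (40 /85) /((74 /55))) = -5032 /114447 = -0.04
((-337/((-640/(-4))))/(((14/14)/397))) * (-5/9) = 133789/288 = 464.55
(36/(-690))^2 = 36/13225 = 0.00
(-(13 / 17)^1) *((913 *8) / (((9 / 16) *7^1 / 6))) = -3038464 / 357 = -8511.10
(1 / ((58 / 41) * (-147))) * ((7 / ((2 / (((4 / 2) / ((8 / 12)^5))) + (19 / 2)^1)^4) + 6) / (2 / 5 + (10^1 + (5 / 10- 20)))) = 15144465097918610 / 4775806061894790587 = 0.00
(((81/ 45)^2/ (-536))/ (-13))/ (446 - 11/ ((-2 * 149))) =12069/ 11577244900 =0.00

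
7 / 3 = 2.33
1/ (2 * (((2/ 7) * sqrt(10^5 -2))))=0.01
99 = 99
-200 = -200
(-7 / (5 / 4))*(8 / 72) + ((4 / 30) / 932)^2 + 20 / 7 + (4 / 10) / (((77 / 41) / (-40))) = -23643945203 / 3762227700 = -6.28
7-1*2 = 5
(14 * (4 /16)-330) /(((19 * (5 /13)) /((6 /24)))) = -8489 /760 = -11.17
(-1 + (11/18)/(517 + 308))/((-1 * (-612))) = -1349/826200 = -0.00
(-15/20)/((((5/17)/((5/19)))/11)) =-561/76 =-7.38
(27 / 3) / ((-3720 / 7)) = -21 / 1240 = -0.02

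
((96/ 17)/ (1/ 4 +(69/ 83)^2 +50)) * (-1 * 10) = -8817920/ 7954487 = -1.11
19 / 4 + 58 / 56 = 81 / 14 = 5.79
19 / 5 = 3.80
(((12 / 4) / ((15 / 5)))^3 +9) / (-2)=-5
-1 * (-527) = 527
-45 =-45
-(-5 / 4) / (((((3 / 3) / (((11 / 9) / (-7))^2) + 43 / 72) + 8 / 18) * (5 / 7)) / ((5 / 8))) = 12705 / 393124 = 0.03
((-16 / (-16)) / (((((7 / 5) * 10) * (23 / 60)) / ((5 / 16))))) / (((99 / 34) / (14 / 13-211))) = -1159825 / 276276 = -4.20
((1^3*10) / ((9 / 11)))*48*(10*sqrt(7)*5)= 88000*sqrt(7) / 3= 77608.71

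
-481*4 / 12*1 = -160.33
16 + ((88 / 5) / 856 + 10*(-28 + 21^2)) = 2218121 / 535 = 4146.02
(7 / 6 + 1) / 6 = 13 / 36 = 0.36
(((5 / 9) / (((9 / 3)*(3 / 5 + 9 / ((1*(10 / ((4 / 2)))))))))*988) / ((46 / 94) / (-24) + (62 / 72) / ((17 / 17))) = 464360 / 5121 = 90.68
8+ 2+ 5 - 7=8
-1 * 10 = -10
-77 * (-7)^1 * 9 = 4851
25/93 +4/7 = 547/651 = 0.84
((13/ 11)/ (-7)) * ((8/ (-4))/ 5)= 26/ 385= 0.07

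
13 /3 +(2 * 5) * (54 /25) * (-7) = -2203 /15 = -146.87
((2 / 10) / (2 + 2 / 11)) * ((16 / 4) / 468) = 11 / 14040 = 0.00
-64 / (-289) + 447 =129247 / 289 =447.22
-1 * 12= -12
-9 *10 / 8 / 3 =-15 / 4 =-3.75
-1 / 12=-0.08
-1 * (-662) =662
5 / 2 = 2.50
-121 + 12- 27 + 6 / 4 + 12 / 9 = -799 / 6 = -133.17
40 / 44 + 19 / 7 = 279 / 77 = 3.62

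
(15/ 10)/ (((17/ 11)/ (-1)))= -33/ 34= -0.97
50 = 50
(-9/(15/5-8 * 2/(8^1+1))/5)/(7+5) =-27/220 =-0.12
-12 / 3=-4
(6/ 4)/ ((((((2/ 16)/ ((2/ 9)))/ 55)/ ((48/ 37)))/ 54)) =380160/ 37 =10274.59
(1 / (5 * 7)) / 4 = 1 / 140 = 0.01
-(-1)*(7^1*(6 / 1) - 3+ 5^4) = 664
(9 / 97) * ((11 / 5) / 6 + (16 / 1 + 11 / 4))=3441 / 1940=1.77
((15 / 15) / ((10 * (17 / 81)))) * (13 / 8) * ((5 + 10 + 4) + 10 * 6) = 83187 / 1360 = 61.17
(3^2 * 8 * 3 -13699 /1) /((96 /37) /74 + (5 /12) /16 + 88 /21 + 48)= -8269285696 /32046521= -258.04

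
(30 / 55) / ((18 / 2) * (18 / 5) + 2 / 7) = 105 / 6292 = 0.02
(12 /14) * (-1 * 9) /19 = -54 /133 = -0.41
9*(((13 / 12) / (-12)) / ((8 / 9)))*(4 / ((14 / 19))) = -2223 / 448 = -4.96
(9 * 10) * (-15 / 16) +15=-555 / 8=-69.38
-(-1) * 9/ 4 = 9/ 4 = 2.25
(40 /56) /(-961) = -5 /6727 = -0.00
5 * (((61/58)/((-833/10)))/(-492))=1525/11885244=0.00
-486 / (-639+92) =486 / 547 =0.89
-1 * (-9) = 9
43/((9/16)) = 76.44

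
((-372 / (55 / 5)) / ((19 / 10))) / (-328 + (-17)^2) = 1240 / 2717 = 0.46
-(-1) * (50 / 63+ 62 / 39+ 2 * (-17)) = -25894 / 819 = -31.62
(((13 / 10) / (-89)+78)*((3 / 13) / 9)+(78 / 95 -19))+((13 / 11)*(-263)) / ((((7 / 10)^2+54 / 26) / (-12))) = 2675627310661 / 1862146110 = 1436.85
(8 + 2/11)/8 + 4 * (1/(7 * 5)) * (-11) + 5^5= 4812139/1540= 3124.77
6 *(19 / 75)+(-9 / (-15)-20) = -447 / 25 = -17.88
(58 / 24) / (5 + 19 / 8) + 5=5.33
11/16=0.69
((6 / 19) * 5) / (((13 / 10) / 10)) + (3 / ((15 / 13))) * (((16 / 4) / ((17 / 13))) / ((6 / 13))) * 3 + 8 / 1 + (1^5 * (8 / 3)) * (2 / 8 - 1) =1466288 / 20995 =69.84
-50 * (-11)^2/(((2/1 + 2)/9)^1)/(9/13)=-39325/2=-19662.50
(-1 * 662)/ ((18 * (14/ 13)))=-4303/ 126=-34.15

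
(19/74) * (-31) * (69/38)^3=-10183779/213712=-47.65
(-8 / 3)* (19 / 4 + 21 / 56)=-41 / 3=-13.67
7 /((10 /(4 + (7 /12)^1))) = 77 /24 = 3.21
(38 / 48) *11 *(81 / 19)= 297 / 8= 37.12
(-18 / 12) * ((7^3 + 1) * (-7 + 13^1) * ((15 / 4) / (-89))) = 11610 / 89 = 130.45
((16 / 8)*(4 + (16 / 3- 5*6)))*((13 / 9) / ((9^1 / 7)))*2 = -22568 / 243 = -92.87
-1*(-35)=35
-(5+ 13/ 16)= -93/ 16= -5.81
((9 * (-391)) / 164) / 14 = -3519 / 2296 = -1.53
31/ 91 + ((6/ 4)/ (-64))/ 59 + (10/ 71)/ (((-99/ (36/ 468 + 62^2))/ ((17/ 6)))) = -19965428557/ 1317423744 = -15.15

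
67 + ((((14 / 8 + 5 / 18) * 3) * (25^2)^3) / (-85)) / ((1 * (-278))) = 3568252829 / 56712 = 62918.83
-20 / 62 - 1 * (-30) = 29.68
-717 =-717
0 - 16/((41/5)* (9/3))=-80/123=-0.65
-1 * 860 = -860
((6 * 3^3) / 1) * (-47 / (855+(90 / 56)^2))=-663264 / 74705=-8.88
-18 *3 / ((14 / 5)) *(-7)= 135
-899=-899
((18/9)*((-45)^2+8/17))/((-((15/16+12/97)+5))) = -106880032/159919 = -668.34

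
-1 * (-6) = 6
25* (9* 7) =1575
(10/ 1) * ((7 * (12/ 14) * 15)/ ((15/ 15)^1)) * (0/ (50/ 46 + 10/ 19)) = 0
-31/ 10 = -3.10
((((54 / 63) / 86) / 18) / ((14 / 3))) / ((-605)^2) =1 / 3084858700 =0.00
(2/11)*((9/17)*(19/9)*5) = 190/187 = 1.02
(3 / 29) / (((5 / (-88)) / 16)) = -4224 / 145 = -29.13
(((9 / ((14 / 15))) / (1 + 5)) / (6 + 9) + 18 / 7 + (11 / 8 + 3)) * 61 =24095 / 56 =430.27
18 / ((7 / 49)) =126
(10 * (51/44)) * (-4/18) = -85/33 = -2.58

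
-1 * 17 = -17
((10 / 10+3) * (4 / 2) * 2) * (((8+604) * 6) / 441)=6528 / 49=133.22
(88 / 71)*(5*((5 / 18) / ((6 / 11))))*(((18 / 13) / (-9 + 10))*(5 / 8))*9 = 45375 / 1846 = 24.58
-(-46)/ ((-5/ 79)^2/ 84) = 964608.96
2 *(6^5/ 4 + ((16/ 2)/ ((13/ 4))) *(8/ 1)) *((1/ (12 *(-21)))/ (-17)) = 12764/ 13923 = 0.92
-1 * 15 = -15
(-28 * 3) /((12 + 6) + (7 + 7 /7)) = -42 /13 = -3.23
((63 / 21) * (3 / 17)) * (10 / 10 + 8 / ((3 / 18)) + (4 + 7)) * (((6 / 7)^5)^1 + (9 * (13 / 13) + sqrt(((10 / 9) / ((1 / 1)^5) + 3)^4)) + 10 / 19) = 13910831360 / 16285983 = 854.16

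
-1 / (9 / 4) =-4 / 9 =-0.44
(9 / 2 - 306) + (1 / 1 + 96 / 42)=-4175 / 14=-298.21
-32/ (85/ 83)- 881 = -77541/ 85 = -912.25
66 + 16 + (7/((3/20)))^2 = 20338/9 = 2259.78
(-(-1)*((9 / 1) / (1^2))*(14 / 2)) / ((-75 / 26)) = -546 / 25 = -21.84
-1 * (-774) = 774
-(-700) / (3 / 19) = 13300 / 3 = 4433.33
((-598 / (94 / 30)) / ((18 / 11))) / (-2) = 16445 / 282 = 58.32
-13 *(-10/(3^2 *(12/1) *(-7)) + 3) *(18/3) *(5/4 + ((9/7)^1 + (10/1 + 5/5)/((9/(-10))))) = 36143887/15876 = 2276.64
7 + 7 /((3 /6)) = 21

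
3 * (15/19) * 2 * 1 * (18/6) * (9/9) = 270/19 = 14.21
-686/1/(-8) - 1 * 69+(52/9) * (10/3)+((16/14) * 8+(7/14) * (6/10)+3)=183149/3780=48.45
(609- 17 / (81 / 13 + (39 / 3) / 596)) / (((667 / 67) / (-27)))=-53132661801 / 32312815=-1644.32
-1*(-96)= 96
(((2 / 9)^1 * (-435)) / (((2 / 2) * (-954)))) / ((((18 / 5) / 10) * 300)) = 145 / 154548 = 0.00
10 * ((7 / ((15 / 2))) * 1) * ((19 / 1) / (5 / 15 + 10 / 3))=532 / 11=48.36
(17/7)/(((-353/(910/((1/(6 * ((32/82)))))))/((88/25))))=-3734016/72365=-51.60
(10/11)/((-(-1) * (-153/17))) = -10/99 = -0.10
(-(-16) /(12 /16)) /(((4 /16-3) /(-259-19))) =71168 /33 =2156.61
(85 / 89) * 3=255 / 89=2.87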